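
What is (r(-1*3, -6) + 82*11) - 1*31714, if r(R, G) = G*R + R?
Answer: -30797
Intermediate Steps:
r(R, G) = R + G*R
(r(-1*3, -6) + 82*11) - 1*31714 = ((-1*3)*(1 - 6) + 82*11) - 1*31714 = (-3*(-5) + 902) - 31714 = (15 + 902) - 31714 = 917 - 31714 = -30797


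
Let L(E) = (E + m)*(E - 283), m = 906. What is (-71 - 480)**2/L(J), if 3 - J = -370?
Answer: 303601/115110 ≈ 2.6375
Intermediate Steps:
J = 373 (J = 3 - 1*(-370) = 3 + 370 = 373)
L(E) = (-283 + E)*(906 + E) (L(E) = (E + 906)*(E - 283) = (906 + E)*(-283 + E) = (-283 + E)*(906 + E))
(-71 - 480)**2/L(J) = (-71 - 480)**2/(-256398 + 373**2 + 623*373) = (-551)**2/(-256398 + 139129 + 232379) = 303601/115110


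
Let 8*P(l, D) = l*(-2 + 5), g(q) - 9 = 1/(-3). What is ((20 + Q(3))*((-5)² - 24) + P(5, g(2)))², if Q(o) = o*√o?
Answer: 32353/64 + 525*√3/4 ≈ 732.85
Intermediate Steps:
g(q) = 26/3 (g(q) = 9 + 1/(-3) = 9 + 1*(-⅓) = 9 - ⅓ = 26/3)
Q(o) = o^(3/2)
P(l, D) = 3*l/8 (P(l, D) = (l*(-2 + 5))/8 = (l*3)/8 = (3*l)/8 = 3*l/8)
((20 + Q(3))*((-5)² - 24) + P(5, g(2)))² = ((20 + 3^(3/2))*((-5)² - 24) + (3/8)*5)² = ((20 + 3*√3)*(25 - 24) + 15/8)² = ((20 + 3*√3)*1 + 15/8)² = ((20 + 3*√3) + 15/8)² = (175/8 + 3*√3)²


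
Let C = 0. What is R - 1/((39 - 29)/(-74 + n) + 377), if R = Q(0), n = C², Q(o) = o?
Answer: -37/13944 ≈ -0.0026535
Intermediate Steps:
n = 0 (n = 0² = 0)
R = 0
R - 1/((39 - 29)/(-74 + n) + 377) = 0 - 1/((39 - 29)/(-74 + 0) + 377) = 0 - 1/(10/(-74) + 377) = 0 - 1/(10*(-1/74) + 377) = 0 - 1/(-5/37 + 377) = 0 - 1/13944/37 = 0 - 1*37/13944 = 0 - 37/13944 = -37/13944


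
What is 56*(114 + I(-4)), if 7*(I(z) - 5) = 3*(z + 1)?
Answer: 6592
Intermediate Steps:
I(z) = 38/7 + 3*z/7 (I(z) = 5 + (3*(z + 1))/7 = 5 + (3*(1 + z))/7 = 5 + (3 + 3*z)/7 = 5 + (3/7 + 3*z/7) = 38/7 + 3*z/7)
56*(114 + I(-4)) = 56*(114 + (38/7 + (3/7)*(-4))) = 56*(114 + (38/7 - 12/7)) = 56*(114 + 26/7) = 56*(824/7) = 6592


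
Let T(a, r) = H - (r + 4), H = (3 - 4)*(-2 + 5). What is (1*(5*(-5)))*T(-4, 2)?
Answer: 225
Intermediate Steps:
H = -3 (H = -1*3 = -3)
T(a, r) = -7 - r (T(a, r) = -3 - (r + 4) = -3 - (4 + r) = -3 + (-4 - r) = -7 - r)
(1*(5*(-5)))*T(-4, 2) = (1*(5*(-5)))*(-7 - 1*2) = (1*(-25))*(-7 - 2) = -25*(-9) = 225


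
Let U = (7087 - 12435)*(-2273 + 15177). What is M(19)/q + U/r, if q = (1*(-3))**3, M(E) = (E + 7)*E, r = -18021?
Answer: 618127870/162189 ≈ 3811.2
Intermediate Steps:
M(E) = E*(7 + E) (M(E) = (7 + E)*E = E*(7 + E))
q = -27 (q = (-3)**3 = -27)
U = -69010592 (U = -5348*12904 = -69010592)
M(19)/q + U/r = (19*(7 + 19))/(-27) - 69010592/(-18021) = (19*26)*(-1/27) - 69010592*(-1/18021) = 494*(-1/27) + 69010592/18021 = -494/27 + 69010592/18021 = 618127870/162189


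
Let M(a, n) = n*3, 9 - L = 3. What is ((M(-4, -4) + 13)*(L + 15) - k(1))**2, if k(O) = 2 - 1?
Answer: 400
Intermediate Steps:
L = 6 (L = 9 - 1*3 = 9 - 3 = 6)
M(a, n) = 3*n
k(O) = 1
((M(-4, -4) + 13)*(L + 15) - k(1))**2 = ((3*(-4) + 13)*(6 + 15) - 1*1)**2 = ((-12 + 13)*21 - 1)**2 = (1*21 - 1)**2 = (21 - 1)**2 = 20**2 = 400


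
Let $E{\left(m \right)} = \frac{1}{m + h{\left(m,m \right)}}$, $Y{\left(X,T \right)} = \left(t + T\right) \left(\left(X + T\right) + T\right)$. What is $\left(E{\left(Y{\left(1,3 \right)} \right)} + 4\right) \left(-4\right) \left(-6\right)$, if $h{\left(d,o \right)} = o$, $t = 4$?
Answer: $\frac{4716}{49} \approx 96.245$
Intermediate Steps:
$Y{\left(X,T \right)} = \left(4 + T\right) \left(X + 2 T\right)$ ($Y{\left(X,T \right)} = \left(4 + T\right) \left(\left(X + T\right) + T\right) = \left(4 + T\right) \left(\left(T + X\right) + T\right) = \left(4 + T\right) \left(X + 2 T\right)$)
$E{\left(m \right)} = \frac{1}{2 m}$ ($E{\left(m \right)} = \frac{1}{m + m} = \frac{1}{2 m}$)
$\left(E{\left(Y{\left(1,3 \right)} \right)} + 4\right) \left(-4\right) \left(-6\right) = \left(\frac{1}{2 \left(2 \cdot 3^{2} + 4 \cdot 1 + 8 \cdot 3 + 3 \cdot 1\right)} + 4\right) \left(-4\right) \left(-6\right) = \left(\frac{1}{2 \left(2 \cdot 9 + 4 + 24 + 3\right)} + 4\right) \left(-4\right) \left(-6\right) = \left(\frac{1}{2 \left(18 + 4 + 24 + 3\right)} + 4\right) \left(-4\right) \left(-6\right) = \left(\frac{1}{2 \cdot 49} + 4\right) \left(-4\right) \left(-6\right) = \left(\frac{1}{2} \cdot \frac{1}{49} + 4\right) \left(-4\right) \left(-6\right) = \left(\frac{1}{98} + 4\right) \left(-4\right) \left(-6\right) = \frac{393}{98} \left(-4\right) \left(-6\right) = \left(- \frac{786}{49}\right) \left(-6\right) = \frac{4716}{49}$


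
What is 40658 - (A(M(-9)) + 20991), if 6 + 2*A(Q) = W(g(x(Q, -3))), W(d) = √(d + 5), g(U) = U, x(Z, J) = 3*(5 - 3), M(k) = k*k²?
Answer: 19670 - √11/2 ≈ 19668.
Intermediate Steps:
M(k) = k³
x(Z, J) = 6 (x(Z, J) = 3*2 = 6)
W(d) = √(5 + d)
A(Q) = -3 + √11/2 (A(Q) = -3 + √(5 + 6)/2 = -3 + √11/2)
40658 - (A(M(-9)) + 20991) = 40658 - ((-3 + √11/2) + 20991) = 40658 - (20988 + √11/2) = 40658 + (-20988 - √11/2) = 19670 - √11/2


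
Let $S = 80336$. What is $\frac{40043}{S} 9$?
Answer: $\frac{360387}{80336} \approx 4.486$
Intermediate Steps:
$\frac{40043}{S} 9 = \frac{40043}{80336} \cdot 9 = \frac{360387}{80336}$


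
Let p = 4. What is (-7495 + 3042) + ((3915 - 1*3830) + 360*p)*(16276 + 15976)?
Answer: 49179847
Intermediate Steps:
(-7495 + 3042) + ((3915 - 1*3830) + 360*p)*(16276 + 15976) = (-7495 + 3042) + ((3915 - 1*3830) + 360*4)*(16276 + 15976) = -4453 + ((3915 - 3830) + 1440)*32252 = -4453 + (85 + 1440)*32252 = -4453 + 1525*32252 = -4453 + 49184300 = 49179847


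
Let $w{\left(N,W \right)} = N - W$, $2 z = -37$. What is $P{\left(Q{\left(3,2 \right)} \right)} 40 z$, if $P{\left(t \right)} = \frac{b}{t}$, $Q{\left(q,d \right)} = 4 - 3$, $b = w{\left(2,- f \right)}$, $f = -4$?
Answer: $1480$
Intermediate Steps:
$z = - \frac{37}{2}$ ($z = \frac{1}{2} \left(-37\right) = - \frac{37}{2} \approx -18.5$)
$b = -2$ ($b = 2 - \left(-1\right) \left(-4\right) = 2 - 4 = -2$)
$Q{\left(q,d \right)} = 1$ ($Q{\left(q,d \right)} = 4 - 3 = 1$)
$P{\left(t \right)} = - \frac{2}{t}$
$P{\left(Q{\left(3,2 \right)} \right)} 40 z = - \frac{2}{1} \cdot 40 \left(- \frac{37}{2}\right) = \left(-2\right) 1 \cdot 40 \left(- \frac{37}{2}\right) = \left(-2\right) 40 \left(- \frac{37}{2}\right) = \left(-80\right) \left(- \frac{37}{2}\right) = 1480$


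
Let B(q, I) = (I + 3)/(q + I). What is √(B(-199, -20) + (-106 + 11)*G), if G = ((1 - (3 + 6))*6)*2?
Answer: √437408043/219 ≈ 95.499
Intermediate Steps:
B(q, I) = (3 + I)/(I + q)
G = -96 (G = ((1 - 1*9)*6)*2 = ((1 - 9)*6)*2 = -8*6*2 = -48*2 = -96)
√(B(-199, -20) + (-106 + 11)*G) = √((3 - 20)/(-20 - 199) + (-106 + 11)*(-96)) = √(-17/(-219) - 95*(-96)) = √(-1/219*(-17) + 9120) = √(17/219 + 9120) = √(1997297/219) = √437408043/219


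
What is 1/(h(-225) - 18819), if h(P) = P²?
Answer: 1/31806 ≈ 3.1441e-5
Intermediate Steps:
1/(h(-225) - 18819) = 1/((-225)² - 18819) = 1/(50625 - 18819) = 1/31806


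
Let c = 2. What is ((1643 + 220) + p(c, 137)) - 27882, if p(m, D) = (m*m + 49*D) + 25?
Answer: -19277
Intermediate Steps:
p(m, D) = 25 + m**2 + 49*D (p(m, D) = (m**2 + 49*D) + 25 = 25 + m**2 + 49*D)
((1643 + 220) + p(c, 137)) - 27882 = ((1643 + 220) + (25 + 2**2 + 49*137)) - 27882 = (1863 + (25 + 4 + 6713)) - 27882 = (1863 + 6742) - 27882 = 8605 - 27882 = -19277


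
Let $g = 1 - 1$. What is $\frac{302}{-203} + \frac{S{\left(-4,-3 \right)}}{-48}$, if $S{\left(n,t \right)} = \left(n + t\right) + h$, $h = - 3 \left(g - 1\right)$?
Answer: $- \frac{3421}{2436} \approx -1.4044$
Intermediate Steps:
$g = 0$ ($g = 1 - 1 = 0$)
$h = 3$ ($h = - 3 \left(0 - 1\right) = \left(-3\right) \left(-1\right) = 3$)
$S{\left(n,t \right)} = 3 + n + t$ ($S{\left(n,t \right)} = \left(n + t\right) + 3 = 3 + n + t$)
$\frac{302}{-203} + \frac{S{\left(-4,-3 \right)}}{-48} = \frac{302}{-203} + \frac{3 - 4 - 3}{-48} = 302 \left(- \frac{1}{203}\right) - - \frac{1}{12} = - \frac{302}{203} + \frac{1}{12} = - \frac{3421}{2436}$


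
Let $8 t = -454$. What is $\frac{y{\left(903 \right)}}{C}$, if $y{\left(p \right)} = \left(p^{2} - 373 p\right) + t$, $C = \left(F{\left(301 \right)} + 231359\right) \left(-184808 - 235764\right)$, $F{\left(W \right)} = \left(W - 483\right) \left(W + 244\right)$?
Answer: $- \frac{1914133}{222346322672} \approx -8.6088 \cdot 10^{-6}$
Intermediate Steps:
$t = - \frac{227}{4}$ ($t = \frac{1}{8} \left(-454\right) = - \frac{227}{4} \approx -56.75$)
$F{\left(W \right)} = \left(-483 + W\right) \left(244 + W\right)$
$C = -55586580668$ ($C = \left(\left(-117852 + 301^{2} - 71939\right) + 231359\right) \left(-184808 - 235764\right) = \left(\left(-117852 + 90601 - 71939\right) + 231359\right) \left(-420572\right) = \left(-99190 + 231359\right) \left(-420572\right) = 132169 \left(-420572\right) = -55586580668$)
$y{\left(p \right)} = - \frac{227}{4} + p^{2} - 373 p$ ($y{\left(p \right)} = \left(p^{2} - 373 p\right) - \frac{227}{4} = - \frac{227}{4} + p^{2} - 373 p$)
$\frac{y{\left(903 \right)}}{C} = \frac{- \frac{227}{4} + 903^{2} - 336819}{-55586580668} = \left(- \frac{227}{4} + 815409 - 336819\right) \left(- \frac{1}{55586580668}\right) = \frac{1914133}{4} \left(- \frac{1}{55586580668}\right) = - \frac{1914133}{222346322672}$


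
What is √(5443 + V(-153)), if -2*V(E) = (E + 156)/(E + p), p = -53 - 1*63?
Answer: √1575445306/538 ≈ 73.777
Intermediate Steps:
p = -116 (p = -53 - 63 = -116)
V(E) = -(156 + E)/(2*(-116 + E)) (V(E) = -(E + 156)/(2*(E - 116)) = -(156 + E)/(2*(-116 + E)))
√(5443 + V(-153)) = √(5443 + (-156 - 1*(-153))/(2*(-116 - 153))) = √(5443 + (½)*(-156 + 153)/(-269)) = √(5443 + (½)*(-1/269)*(-3)) = √(5443 + 3/538) = √(2928337/538) = √1575445306/538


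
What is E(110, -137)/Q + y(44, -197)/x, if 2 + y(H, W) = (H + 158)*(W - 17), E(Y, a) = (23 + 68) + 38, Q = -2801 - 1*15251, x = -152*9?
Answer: 8127203/257241 ≈ 31.594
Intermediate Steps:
x = -1368
Q = -18052 (Q = -2801 - 15251 = -18052)
E(Y, a) = 129 (E(Y, a) = 91 + 38 = 129)
y(H, W) = -2 + (-17 + W)*(158 + H) (y(H, W) = -2 + (H + 158)*(W - 17) = -2 + (158 + H)*(-17 + W) = -2 + (-17 + W)*(158 + H))
E(110, -137)/Q + y(44, -197)/x = 129/(-18052) + (-2688 - 17*44 + 158*(-197) + 44*(-197))/(-1368) = 129*(-1/18052) + (-2688 - 748 - 31126 - 8668)*(-1/1368) = -129/18052 - 43230*(-1/1368) = -129/18052 + 7205/228 = 8127203/257241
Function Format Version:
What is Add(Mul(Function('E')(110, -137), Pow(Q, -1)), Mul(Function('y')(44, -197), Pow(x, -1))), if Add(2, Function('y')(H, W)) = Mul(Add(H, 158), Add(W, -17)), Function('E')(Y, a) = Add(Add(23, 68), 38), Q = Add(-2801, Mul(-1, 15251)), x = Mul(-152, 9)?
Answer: Rational(8127203, 257241) ≈ 31.594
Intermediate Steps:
x = -1368
Q = -18052 (Q = Add(-2801, -15251) = -18052)
Function('E')(Y, a) = 129 (Function('E')(Y, a) = Add(91, 38) = 129)
Function('y')(H, W) = Add(-2, Mul(Add(-17, W), Add(158, H))) (Function('y')(H, W) = Add(-2, Mul(Add(H, 158), Add(W, -17))) = Add(-2, Mul(Add(158, H), Add(-17, W))) = Add(-2, Mul(Add(-17, W), Add(158, H))))
Add(Mul(Function('E')(110, -137), Pow(Q, -1)), Mul(Function('y')(44, -197), Pow(x, -1))) = Add(Mul(129, Pow(-18052, -1)), Mul(Add(-2688, Mul(-17, 44), Mul(158, -197), Mul(44, -197)), Pow(-1368, -1))) = Add(Mul(129, Rational(-1, 18052)), Mul(Add(-2688, -748, -31126, -8668), Rational(-1, 1368))) = Add(Rational(-129, 18052), Mul(-43230, Rational(-1, 1368))) = Add(Rational(-129, 18052), Rational(7205, 228)) = Rational(8127203, 257241)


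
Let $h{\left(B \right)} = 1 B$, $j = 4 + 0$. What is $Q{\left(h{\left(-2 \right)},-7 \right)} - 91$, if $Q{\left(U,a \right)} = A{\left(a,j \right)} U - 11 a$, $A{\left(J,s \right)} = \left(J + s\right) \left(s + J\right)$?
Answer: $-32$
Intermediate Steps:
$j = 4$
$A{\left(J,s \right)} = \left(J + s\right)^{2}$ ($A{\left(J,s \right)} = \left(J + s\right) \left(J + s\right) = \left(J + s\right)^{2}$)
$h{\left(B \right)} = B$
$Q{\left(U,a \right)} = - 11 a + U \left(4 + a\right)^{2}$ ($Q{\left(U,a \right)} = \left(a + 4\right)^{2} U - 11 a = \left(4 + a\right)^{2} U - 11 a = U \left(4 + a\right)^{2} - 11 a = - 11 a + U \left(4 + a\right)^{2}$)
$Q{\left(h{\left(-2 \right)},-7 \right)} - 91 = \left(\left(-11\right) \left(-7\right) - 2 \left(4 - 7\right)^{2}\right) - 91 = \left(77 - 2 \left(-3\right)^{2}\right) - 91 = \left(77 - 18\right) - 91 = 59 - 91 = -32$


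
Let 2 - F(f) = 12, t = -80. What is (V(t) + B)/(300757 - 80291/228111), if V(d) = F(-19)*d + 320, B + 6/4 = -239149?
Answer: -108594750771/137211799472 ≈ -0.79144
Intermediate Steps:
B = -478301/2 (B = -3/2 - 239149 = -478301/2 ≈ -2.3915e+5)
F(f) = -10 (F(f) = 2 - 1*12 = 2 - 12 = -10)
V(d) = 320 - 10*d (V(d) = -10*d + 320 = 320 - 10*d)
(V(t) + B)/(300757 - 80291/228111) = ((320 - 10*(-80)) - 478301/2)/(300757 - 80291/228111) = ((320 + 800) - 478301/2)/(300757 - 80291*1/228111) = (1120 - 478301/2)/(300757 - 80291/228111) = -476061/(2*68605899736/228111) = -476061/2*228111/68605899736 = -108594750771/137211799472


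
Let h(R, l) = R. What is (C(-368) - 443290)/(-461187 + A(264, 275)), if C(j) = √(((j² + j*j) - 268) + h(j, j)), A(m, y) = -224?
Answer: 443290/461411 - 2*√67553/461411 ≈ 0.95960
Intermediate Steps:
C(j) = √(-268 + j + 2*j²) (C(j) = √(((j² + j*j) - 268) + j) = √(((j² + j²) - 268) + j) = √((2*j² - 268) + j) = √((-268 + 2*j²) + j) = √(-268 + j + 2*j²))
(C(-368) - 443290)/(-461187 + A(264, 275)) = (√(-268 - 368 + 2*(-368)²) - 443290)/(-461187 - 224) = (√(-268 - 368 + 2*135424) - 443290)/(-461411) = (√(-268 - 368 + 270848) - 443290)*(-1/461411) = (√270212 - 443290)*(-1/461411) = (2*√67553 - 443290)*(-1/461411) = (-443290 + 2*√67553)*(-1/461411) = 443290/461411 - 2*√67553/461411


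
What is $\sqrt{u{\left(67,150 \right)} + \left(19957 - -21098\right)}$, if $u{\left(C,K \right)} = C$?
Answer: $\sqrt{41122} \approx 202.79$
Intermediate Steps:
$\sqrt{u{\left(67,150 \right)} + \left(19957 - -21098\right)} = \sqrt{67 + \left(19957 - -21098\right)} = \sqrt{67 + \left(19957 + 21098\right)} = \sqrt{67 + 41055} = \sqrt{41122}$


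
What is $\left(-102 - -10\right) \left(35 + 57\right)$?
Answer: $-8464$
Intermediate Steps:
$\left(-102 - -10\right) \left(35 + 57\right) = \left(-102 + 10\right) 92 = \left(-92\right) 92 = -8464$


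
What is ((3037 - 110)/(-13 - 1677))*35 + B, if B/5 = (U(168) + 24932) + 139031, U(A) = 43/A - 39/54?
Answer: 69823200637/85176 ≈ 8.1975e+5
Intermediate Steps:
U(A) = -13/18 + 43/A (U(A) = 43/A - 39*1/54 = 43/A - 13/18 = -13/18 + 43/A)
B = 413185585/504 (B = 5*(((-13/18 + 43/168) + 24932) + 139031) = 5*((-235/504 + 24932) + 139031) = 5*(12565493/504 + 139031) = 5*(82637117/504) = 413185585/504 ≈ 8.1981e+5)
((3037 - 110)/(-13 - 1677))*35 + B = ((3037 - 110)/(-13 - 1677))*35 + 413185585/504 = (2927/(-1690))*35 + 413185585/504 = (2927*(-1/1690))*35 + 413185585/504 = -2927/1690*35 + 413185585/504 = -20489/338 + 413185585/504 = 69823200637/85176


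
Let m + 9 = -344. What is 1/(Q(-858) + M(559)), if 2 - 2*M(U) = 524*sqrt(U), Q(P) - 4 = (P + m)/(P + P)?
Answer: -16801356/112992232389695 - 771499872*sqrt(559)/112992232389695 ≈ -0.00016158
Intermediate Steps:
m = -353 (m = -9 - 344 = -353)
Q(P) = 4 + (-353 + P)/(2*P) (Q(P) = 4 + (P - 353)/(P + P) = 4 + (-353 + P)/((2*P)) = 4 + (-353 + P)*(1/(2*P)) = 4 + (-353 + P)/(2*P))
M(U) = 1 - 262*sqrt(U)
1/(Q(-858) + M(559)) = 1/((1/2)*(-353 + 9*(-858))/(-858) + (1 - 262*sqrt(559))) = 1/((1/2)*(-1/858)*(-353 - 7722) + (1 - 262*sqrt(559))) = 1/((1/2)*(-1/858)*(-8075) + (1 - 262*sqrt(559))) = 1/(8075/1716 + (1 - 262*sqrt(559))) = 1/(9791/1716 - 262*sqrt(559))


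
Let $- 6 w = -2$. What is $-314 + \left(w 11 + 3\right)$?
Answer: $- \frac{922}{3} \approx -307.33$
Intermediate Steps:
$w = \frac{1}{3}$ ($w = \left(- \frac{1}{6}\right) \left(-2\right) = \frac{1}{3} \approx 0.33333$)
$-314 + \left(w 11 + 3\right) = -314 + \left(\frac{1}{3} \cdot 11 + 3\right) = -314 + \left(\frac{11}{3} + 3\right) = -314 + \frac{20}{3} = - \frac{922}{3}$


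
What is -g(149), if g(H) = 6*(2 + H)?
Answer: -906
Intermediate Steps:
g(H) = 12 + 6*H
-g(149) = -(12 + 6*149) = -(12 + 894) = -1*906 = -906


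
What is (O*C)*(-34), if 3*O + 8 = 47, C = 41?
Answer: -18122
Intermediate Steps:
O = 13 (O = -8/3 + (1/3)*47 = -8/3 + 47/3 = 13)
(O*C)*(-34) = (13*41)*(-34) = 533*(-34) = -18122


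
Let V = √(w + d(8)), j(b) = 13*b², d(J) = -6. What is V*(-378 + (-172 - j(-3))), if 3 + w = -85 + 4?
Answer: -2001*I*√10 ≈ -6327.7*I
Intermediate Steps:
w = -84 (w = -3 + (-85 + 4) = -3 - 81 = -84)
V = 3*I*√10 (V = √(-84 - 6) = √(-90) = 3*I*√10 ≈ 9.4868*I)
V*(-378 + (-172 - j(-3))) = (3*I*√10)*(-378 + (-172 - 13*(-3)²)) = (3*I*√10)*(-378 + (-172 - 13*9)) = (3*I*√10)*(-378 + (-172 - 1*117)) = (3*I*√10)*(-378 + (-172 - 117)) = (3*I*√10)*(-378 - 289) = (3*I*√10)*(-667) = -2001*I*√10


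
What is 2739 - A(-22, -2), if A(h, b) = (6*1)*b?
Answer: 2751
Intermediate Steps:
A(h, b) = 6*b
2739 - A(-22, -2) = 2739 - 6*(-2) = 2739 - 1*(-12) = 2739 + 12 = 2751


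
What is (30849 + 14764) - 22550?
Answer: 23063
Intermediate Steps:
(30849 + 14764) - 22550 = 45613 - 22550 = 23063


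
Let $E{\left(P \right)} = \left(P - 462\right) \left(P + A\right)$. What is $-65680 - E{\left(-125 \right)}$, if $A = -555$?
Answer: $-464840$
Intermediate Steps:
$E{\left(P \right)} = \left(-555 + P\right) \left(-462 + P\right)$ ($E{\left(P \right)} = \left(P - 462\right) \left(P - 555\right) = \left(-462 + P\right) \left(-555 + P\right) = \left(-555 + P\right) \left(-462 + P\right)$)
$-65680 - E{\left(-125 \right)} = -65680 - \left(256410 + \left(-125\right)^{2} - -127125\right) = -65680 - \left(256410 + 15625 + 127125\right) = -65680 - 399160 = -464840$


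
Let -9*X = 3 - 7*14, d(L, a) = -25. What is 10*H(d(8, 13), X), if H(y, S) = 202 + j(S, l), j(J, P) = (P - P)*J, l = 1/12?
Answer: 2020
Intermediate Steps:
l = 1/12 (l = 1*(1/12) = 1/12 ≈ 0.083333)
j(J, P) = 0 (j(J, P) = 0*J = 0)
X = 95/9 (X = -(3 - 7*14)/9 = -(3 - 98)/9 = -⅑*(-95) = 95/9 ≈ 10.556)
H(y, S) = 202 (H(y, S) = 202 + 0 = 202)
10*H(d(8, 13), X) = 10*202 = 2020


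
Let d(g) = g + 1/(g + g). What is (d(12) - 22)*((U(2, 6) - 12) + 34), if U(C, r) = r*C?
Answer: -4063/12 ≈ -338.58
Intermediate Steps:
U(C, r) = C*r
d(g) = g + 1/(2*g)
(d(12) - 22)*((U(2, 6) - 12) + 34) = ((12 + (1/2)/12) - 22)*((2*6 - 12) + 34) = ((12 + (1/2)*(1/12)) - 22)*((12 - 12) + 34) = ((12 + 1/24) - 22)*(0 + 34) = (289/24 - 22)*34 = -239/24*34 = -4063/12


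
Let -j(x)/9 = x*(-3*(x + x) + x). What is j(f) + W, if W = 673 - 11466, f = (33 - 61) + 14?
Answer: -1973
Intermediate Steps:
f = -14 (f = -28 + 14 = -14)
W = -10793
j(x) = 45*x² (j(x) = -9*x*(-3*(x + x) + x) = -9*x*(-6*x + x) = -9*x*(-5*x) = -(-45)*x² = 45*x²)
j(f) + W = 45*(-14)² - 10793 = 45*196 - 10793 = 8820 - 10793 = -1973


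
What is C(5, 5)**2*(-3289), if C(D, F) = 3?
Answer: -29601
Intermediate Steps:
C(5, 5)**2*(-3289) = 3**2*(-3289) = 9*(-3289) = -29601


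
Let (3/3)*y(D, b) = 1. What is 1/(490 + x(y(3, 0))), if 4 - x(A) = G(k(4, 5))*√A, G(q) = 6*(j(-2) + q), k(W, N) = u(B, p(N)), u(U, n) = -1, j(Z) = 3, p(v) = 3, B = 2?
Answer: 1/482 ≈ 0.0020747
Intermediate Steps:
y(D, b) = 1
k(W, N) = -1
G(q) = 18 + 6*q (G(q) = 6*(3 + q) = 18 + 6*q)
x(A) = 4 - 12*√A (x(A) = 4 - (18 + 6*(-1))*√A = 4 - (18 - 6)*√A = 4 - 12*√A)
1/(490 + x(y(3, 0))) = 1/(490 + (4 - 12*√1)) = 1/(490 + (4 - 12*1)) = 1/(490 + (4 - 12)) = 1/(490 - 8) = 1/482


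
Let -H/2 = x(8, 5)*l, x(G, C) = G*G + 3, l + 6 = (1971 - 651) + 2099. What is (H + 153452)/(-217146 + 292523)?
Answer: -303890/75377 ≈ -4.0316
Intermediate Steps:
l = 3413 (l = -6 + ((1971 - 651) + 2099) = -6 + (1320 + 2099) = -6 + 3419 = 3413)
x(G, C) = 3 + G**2 (x(G, C) = G**2 + 3 = 3 + G**2)
H = -457342 (H = -2*(3 + 8**2)*3413 = -2*(3 + 64)*3413 = -134*3413 = -2*228671 = -457342)
(H + 153452)/(-217146 + 292523) = (-457342 + 153452)/(-217146 + 292523) = -303890/75377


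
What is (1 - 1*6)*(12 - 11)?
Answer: -5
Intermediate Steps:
(1 - 1*6)*(12 - 11) = (1 - 6)*1 = -5*1 = -5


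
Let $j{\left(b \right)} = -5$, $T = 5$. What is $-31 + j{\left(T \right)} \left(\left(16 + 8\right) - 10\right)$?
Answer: $-101$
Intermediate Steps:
$-31 + j{\left(T \right)} \left(\left(16 + 8\right) - 10\right) = -31 - 5 \left(\left(16 + 8\right) - 10\right) = -31 - 5 \left(24 - 10\right) = -31 - 70 = -101$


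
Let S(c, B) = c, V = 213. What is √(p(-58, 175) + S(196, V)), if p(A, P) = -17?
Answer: √179 ≈ 13.379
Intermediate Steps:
√(p(-58, 175) + S(196, V)) = √(-17 + 196) = √179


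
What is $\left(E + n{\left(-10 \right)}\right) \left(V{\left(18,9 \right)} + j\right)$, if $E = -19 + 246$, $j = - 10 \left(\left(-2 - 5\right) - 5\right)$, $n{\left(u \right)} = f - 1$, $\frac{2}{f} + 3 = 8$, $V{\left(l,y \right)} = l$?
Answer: $\frac{156216}{5} \approx 31243.0$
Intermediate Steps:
$f = \frac{2}{5}$ ($f = \frac{2}{-3 + 8} = \frac{2}{5} \approx 0.4$)
$n{\left(u \right)} = - \frac{3}{5}$ ($n{\left(u \right)} = \frac{2}{5} - 1 = - \frac{3}{5}$)
$j = 120$ ($j = - 10 \left(\left(-2 - 5\right) - 5\right) = - 10 \left(-7 - 5\right) = \left(-10\right) \left(-12\right) = 120$)
$E = 227$
$\left(E + n{\left(-10 \right)}\right) \left(V{\left(18,9 \right)} + j\right) = \left(227 - \frac{3}{5}\right) \left(18 + 120\right) = \frac{1132}{5} \cdot 138 = \frac{156216}{5}$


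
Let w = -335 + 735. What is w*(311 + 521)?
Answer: 332800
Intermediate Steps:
w = 400
w*(311 + 521) = 400*(311 + 521) = 400*832 = 332800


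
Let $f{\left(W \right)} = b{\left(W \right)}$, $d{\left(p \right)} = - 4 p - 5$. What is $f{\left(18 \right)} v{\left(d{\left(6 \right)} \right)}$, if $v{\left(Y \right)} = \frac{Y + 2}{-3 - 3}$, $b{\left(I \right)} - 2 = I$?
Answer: $90$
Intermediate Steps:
$b{\left(I \right)} = 2 + I$
$d{\left(p \right)} = -5 - 4 p$
$f{\left(W \right)} = 2 + W$
$v{\left(Y \right)} = - \frac{1}{3} - \frac{Y}{6}$ ($v{\left(Y \right)} = \frac{2 + Y}{-6} = \left(2 + Y\right) \left(- \frac{1}{6}\right) = - \frac{1}{3} - \frac{Y}{6}$)
$f{\left(18 \right)} v{\left(d{\left(6 \right)} \right)} = \left(2 + 18\right) \left(- \frac{1}{3} - \frac{-5 - 24}{6}\right) = 20 \left(- \frac{1}{3} - \frac{-5 - 24}{6}\right) = 20 \left(- \frac{1}{3} - - \frac{29}{6}\right) = 20 \left(- \frac{1}{3} + \frac{29}{6}\right) = 20 \cdot \frac{9}{2} = 90$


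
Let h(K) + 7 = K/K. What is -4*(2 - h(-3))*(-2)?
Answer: 64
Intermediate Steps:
h(K) = -6 (h(K) = -7 + K/K = -7 + 1 = -6)
-4*(2 - h(-3))*(-2) = -4*(2 - 1*(-6))*(-2) = -4*(2 + 6)*(-2) = -4*8*(-2) = -32*(-2) = 64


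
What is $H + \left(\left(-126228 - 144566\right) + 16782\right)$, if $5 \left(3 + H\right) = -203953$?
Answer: $- \frac{1474028}{5} \approx -2.9481 \cdot 10^{5}$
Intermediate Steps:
$H = - \frac{203968}{5}$ ($H = -3 + \frac{1}{5} \left(-203953\right) = -3 - \frac{203953}{5} = - \frac{203968}{5} \approx -40794.0$)
$H + \left(\left(-126228 - 144566\right) + 16782\right) = - \frac{203968}{5} + \left(\left(-126228 - 144566\right) + 16782\right) = - \frac{203968}{5} + \left(-270794 + 16782\right) = - \frac{203968}{5} - 254012 = - \frac{1474028}{5}$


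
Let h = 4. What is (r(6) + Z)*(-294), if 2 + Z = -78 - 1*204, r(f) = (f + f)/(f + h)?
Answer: 415716/5 ≈ 83143.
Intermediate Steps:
r(f) = 2*f/(4 + f) (r(f) = (f + f)/(f + 4) = (2*f)/(4 + f) = 2*f/(4 + f))
Z = -284 (Z = -2 + (-78 - 1*204) = -2 + (-78 - 204) = -2 - 282 = -284)
(r(6) + Z)*(-294) = (2*6/(4 + 6) - 284)*(-294) = (2*6/10 - 284)*(-294) = (2*6*(1/10) - 284)*(-294) = (6/5 - 284)*(-294) = -1414/5*(-294) = 415716/5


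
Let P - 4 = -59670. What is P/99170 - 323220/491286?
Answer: -5113899823/4060069385 ≈ -1.2596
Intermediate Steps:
P = -59666 (P = 4 - 59670 = -59666)
P/99170 - 323220/491286 = -59666/99170 - 323220/491286 = -59666*1/99170 - 323220*1/491286 = -29833/49585 - 53870/81881 = -5113899823/4060069385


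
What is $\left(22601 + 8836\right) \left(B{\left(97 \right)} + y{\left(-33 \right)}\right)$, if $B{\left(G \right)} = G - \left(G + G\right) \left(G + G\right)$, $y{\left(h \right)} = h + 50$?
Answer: $-1179579114$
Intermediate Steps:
$y{\left(h \right)} = 50 + h$
$B{\left(G \right)} = G - 4 G^{2}$ ($B{\left(G \right)} = G - 2 G 2 G = G - 4 G^{2}$)
$\left(22601 + 8836\right) \left(B{\left(97 \right)} + y{\left(-33 \right)}\right) = \left(22601 + 8836\right) \left(97 \left(1 - 388\right) + \left(50 - 33\right)\right) = 31437 \left(97 \left(1 - 388\right) + 17\right) = 31437 \left(97 \left(-387\right) + 17\right) = 31437 \left(-37539 + 17\right) = 31437 \left(-37522\right) = -1179579114$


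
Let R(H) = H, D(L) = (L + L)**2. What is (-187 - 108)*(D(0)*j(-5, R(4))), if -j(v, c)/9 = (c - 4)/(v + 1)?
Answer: 0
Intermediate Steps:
D(L) = 4*L**2 (D(L) = (2*L)**2 = 4*L**2)
j(v, c) = -9*(-4 + c)/(1 + v) (j(v, c) = -9*(c - 4)/(v + 1) = -9*(-4 + c)/(1 + v))
(-187 - 108)*(D(0)*j(-5, R(4))) = (-187 - 108)*((4*0**2)*(9*(4 - 1*4)/(1 - 5))) = -295*4*0*9*(4 - 4)/(-4) = -0*9*(-1/4)*0 = -0*0 = -295*0 = 0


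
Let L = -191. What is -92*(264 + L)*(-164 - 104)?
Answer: 1799888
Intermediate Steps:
-92*(264 + L)*(-164 - 104) = -92*(264 - 191)*(-164 - 104) = -6716*(-268) = -92*(-19564) = 1799888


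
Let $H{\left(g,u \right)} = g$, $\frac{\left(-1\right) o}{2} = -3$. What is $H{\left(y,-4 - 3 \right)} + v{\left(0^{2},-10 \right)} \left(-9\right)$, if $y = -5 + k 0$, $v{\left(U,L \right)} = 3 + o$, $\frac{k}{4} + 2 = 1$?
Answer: $-86$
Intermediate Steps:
$o = 6$ ($o = \left(-2\right) \left(-3\right) = 6$)
$k = -4$ ($k = -8 + 4 \cdot 1 = -8 + 4 = -4$)
$v{\left(U,L \right)} = 9$ ($v{\left(U,L \right)} = 3 + 6 = 9$)
$y = -5$ ($y = -5 - 0 = -5 + 0 = -5$)
$H{\left(y,-4 - 3 \right)} + v{\left(0^{2},-10 \right)} \left(-9\right) = -5 + 9 \left(-9\right) = -5 - 81 = -86$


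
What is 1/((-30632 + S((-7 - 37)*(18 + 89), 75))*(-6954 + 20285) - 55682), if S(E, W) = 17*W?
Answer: -1/391413849 ≈ -2.5548e-9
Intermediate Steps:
1/((-30632 + S((-7 - 37)*(18 + 89), 75))*(-6954 + 20285) - 55682) = 1/((-30632 + 17*75)*(-6954 + 20285) - 55682) = 1/((-30632 + 1275)*13331 - 55682) = 1/(-29357*13331 - 55682) = 1/(-391358167 - 55682) = 1/(-391413849) = -1/391413849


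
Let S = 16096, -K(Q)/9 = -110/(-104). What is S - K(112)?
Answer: 837487/52 ≈ 16106.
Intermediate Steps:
K(Q) = -495/52 (K(Q) = -(-990)/(-104) = -(-990)*(-1)/104 = -9*55/52 = -495/52)
S - K(112) = 16096 - 1*(-495/52) = 16096 + 495/52 = 837487/52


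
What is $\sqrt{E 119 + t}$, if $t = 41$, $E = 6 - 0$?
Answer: $\sqrt{755} \approx 27.477$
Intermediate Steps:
$E = 6$ ($E = 6 + 0 = 6$)
$\sqrt{E 119 + t} = \sqrt{6 \cdot 119 + 41} = \sqrt{714 + 41} = \sqrt{755}$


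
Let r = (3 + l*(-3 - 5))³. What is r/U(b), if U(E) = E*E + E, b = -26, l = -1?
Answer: 1331/650 ≈ 2.0477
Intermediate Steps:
U(E) = E + E² (U(E) = E² + E = E + E²)
r = 1331 (r = (3 - (-3 - 5))³ = (3 - 1*(-8))³ = (3 + 8)³ = 11³ = 1331)
r/U(b) = 1331/((-26*(1 - 26))) = 1331/((-26*(-25))) = 1331/650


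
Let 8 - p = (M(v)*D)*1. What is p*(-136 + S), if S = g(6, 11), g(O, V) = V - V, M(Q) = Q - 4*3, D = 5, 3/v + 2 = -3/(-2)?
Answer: -13328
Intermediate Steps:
v = -6 (v = 3/(-2 - 3/(-2)) = 3/(-2 - 3*(-½)) = 3/(-2 + 3/2) = 3/(-½) = 3*(-2) = -6)
M(Q) = -12 + Q (M(Q) = Q - 12 = -12 + Q)
g(O, V) = 0
p = 98 (p = 8 - (-12 - 6)*5 = 8 - (-18*5) = 8 - (-90) = 8 - 1*(-90) = 8 + 90 = 98)
S = 0
p*(-136 + S) = 98*(-136 + 0) = 98*(-136) = -13328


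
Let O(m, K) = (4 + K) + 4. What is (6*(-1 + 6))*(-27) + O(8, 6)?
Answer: -796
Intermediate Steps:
O(m, K) = 8 + K
(6*(-1 + 6))*(-27) + O(8, 6) = (6*(-1 + 6))*(-27) + (8 + 6) = (6*5)*(-27) + 14 = 30*(-27) + 14 = -810 + 14 = -796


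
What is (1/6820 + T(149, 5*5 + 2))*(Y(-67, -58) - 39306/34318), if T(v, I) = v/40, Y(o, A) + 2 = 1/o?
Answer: -23075917272/1960158365 ≈ -11.772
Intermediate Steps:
Y(o, A) = -2 + 1/o
T(v, I) = v/40 (T(v, I) = v*(1/40) = v/40)
(1/6820 + T(149, 5*5 + 2))*(Y(-67, -58) - 39306/34318) = (1/6820 + (1/40)*149)*((-2 + 1/(-67)) - 39306/34318) = (1/6820 + 149/40)*((-2 - 1/67) - 39306*1/34318) = 50811*(-135/67 - 19653/17159)/13640 = (50811/13640)*(-3633216/1149653) = -23075917272/1960158365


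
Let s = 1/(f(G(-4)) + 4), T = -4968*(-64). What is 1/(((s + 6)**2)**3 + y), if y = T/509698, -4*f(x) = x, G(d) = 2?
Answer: 87413207/5391495723776 ≈ 1.6213e-5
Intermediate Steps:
f(x) = -x/4
T = 317952
s = 2/7 (s = 1/(-1/4*2 + 4) = 1/(-1/2 + 4) = 1/(7/2) = 2/7 ≈ 0.28571)
y = 158976/254849 (y = 317952/509698 = 317952*(1/509698) = 158976/254849 ≈ 0.62381)
1/(((s + 6)**2)**3 + y) = 1/(((2/7 + 6)**2)**3 + 158976/254849) = 1/(((44/7)**2)**3 + 158976/254849) = 1/((1936/49)**3 + 158976/254849) = 1/(7256313856/117649 + 158976/254849) = 1/(5391495723776/87413207) = 87413207/5391495723776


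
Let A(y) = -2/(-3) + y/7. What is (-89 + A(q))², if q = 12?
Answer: 3308761/441 ≈ 7502.9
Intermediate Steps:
A(y) = ⅔ + y/7 (A(y) = -2*(-⅓) + y*(⅐) = ⅔ + y/7)
(-89 + A(q))² = (-89 + (⅔ + (⅐)*12))² = (-89 + (⅔ + 12/7))² = (-89 + 50/21)² = (-1819/21)² = 3308761/441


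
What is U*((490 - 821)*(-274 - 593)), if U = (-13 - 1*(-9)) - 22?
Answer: -7461402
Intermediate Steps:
U = -26 (U = (-13 + 9) - 22 = -4 - 22 = -26)
U*((490 - 821)*(-274 - 593)) = -26*(490 - 821)*(-274 - 593) = -(-8606)*(-867) = -26*286977 = -7461402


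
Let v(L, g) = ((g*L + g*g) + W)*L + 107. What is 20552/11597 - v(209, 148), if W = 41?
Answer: -128163065248/11597 ≈ -1.1051e+7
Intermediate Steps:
v(L, g) = 107 + L*(41 + g² + L*g) (v(L, g) = ((g*L + g*g) + 41)*L + 107 = ((L*g + g²) + 41)*L + 107 = ((g² + L*g) + 41)*L + 107 = (41 + g² + L*g)*L + 107 = L*(41 + g² + L*g) + 107 = 107 + L*(41 + g² + L*g))
20552/11597 - v(209, 148) = 20552/11597 - (107 + 41*209 + 209*148² + 148*209²) = 20552*(1/11597) - (107 + 8569 + 209*21904 + 148*43681) = 20552/11597 - (107 + 8569 + 4577936 + 6464788) = 20552/11597 - 1*11051400 = 20552/11597 - 11051400 = -128163065248/11597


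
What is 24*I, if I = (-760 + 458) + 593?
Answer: 6984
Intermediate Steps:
I = 291 (I = -302 + 593 = 291)
24*I = 24*291 = 6984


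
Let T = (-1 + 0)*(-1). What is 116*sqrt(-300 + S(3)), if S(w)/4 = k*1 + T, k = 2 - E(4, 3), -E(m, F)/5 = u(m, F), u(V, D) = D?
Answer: 232*I*sqrt(57) ≈ 1751.6*I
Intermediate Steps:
E(m, F) = -5*F
T = 1 (T = -1*(-1) = 1)
k = 17 (k = 2 - (-5)*3 = 2 - 1*(-15) = 2 + 15 = 17)
S(w) = 72 (S(w) = 4*(17*1 + 1) = 4*(17 + 1) = 4*18 = 72)
116*sqrt(-300 + S(3)) = 116*sqrt(-300 + 72) = 116*sqrt(-228) = 116*(2*I*sqrt(57)) = 232*I*sqrt(57)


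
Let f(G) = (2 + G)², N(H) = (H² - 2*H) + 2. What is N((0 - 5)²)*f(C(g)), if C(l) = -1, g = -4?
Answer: 577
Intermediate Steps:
N(H) = 2 + H² - 2*H
N((0 - 5)²)*f(C(g)) = (2 + ((0 - 5)²)² - 2*(0 - 5)²)*(2 - 1)² = (2 + ((-5)²)² - 2*(-5)²)*1² = (2 + 25² - 2*25)*1 = (2 + 625 - 50)*1 = 577*1 = 577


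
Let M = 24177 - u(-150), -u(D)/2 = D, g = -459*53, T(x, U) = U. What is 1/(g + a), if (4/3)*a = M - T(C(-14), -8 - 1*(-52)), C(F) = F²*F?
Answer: -4/25809 ≈ -0.00015498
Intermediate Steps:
C(F) = F³
g = -24327
u(D) = -2*D
M = 23877 (M = 24177 - (-2)*(-150) = 24177 - 1*300 = 24177 - 300 = 23877)
a = 71499/4 (a = 3*(23877 - (-8 - 1*(-52)))/4 = 3*(23877 - (-8 + 52))/4 = 3*(23877 - 1*44)/4 = 3*(23877 - 44)/4 = (¾)*23833 = 71499/4 ≈ 17875.)
1/(g + a) = 1/(-24327 + 71499/4) = 1/(-25809/4) = -4/25809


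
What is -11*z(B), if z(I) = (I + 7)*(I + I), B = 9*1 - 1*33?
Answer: -8976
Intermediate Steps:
B = -24 (B = 9 - 33 = -24)
z(I) = 2*I*(7 + I) (z(I) = (7 + I)*(2*I) = 2*I*(7 + I))
-11*z(B) = -22*(-24)*(7 - 24) = -22*(-24)*(-17) = -11*816 = -8976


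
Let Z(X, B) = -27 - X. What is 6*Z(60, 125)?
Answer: -522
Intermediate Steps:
6*Z(60, 125) = 6*(-27 - 1*60) = 6*(-27 - 60) = 6*(-87) = -522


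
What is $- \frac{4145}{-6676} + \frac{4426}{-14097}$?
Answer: $\frac{28884089}{94111572} \approx 0.30691$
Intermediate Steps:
$- \frac{4145}{-6676} + \frac{4426}{-14097} = \left(-4145\right) \left(- \frac{1}{6676}\right) + 4426 \left(- \frac{1}{14097}\right) = \frac{4145}{6676} - \frac{4426}{14097} = \frac{28884089}{94111572}$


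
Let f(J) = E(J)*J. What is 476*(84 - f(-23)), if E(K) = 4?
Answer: 83776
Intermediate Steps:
f(J) = 4*J
476*(84 - f(-23)) = 476*(84 - 4*(-23)) = 476*(84 - 1*(-92)) = 476*(84 + 92) = 476*176 = 83776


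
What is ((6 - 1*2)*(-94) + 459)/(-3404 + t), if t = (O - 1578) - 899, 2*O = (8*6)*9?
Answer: -83/5665 ≈ -0.014651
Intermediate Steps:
O = 216 (O = ((8*6)*9)/2 = (48*9)/2 = (½)*432 = 216)
t = -2261 (t = (216 - 1578) - 899 = -1362 - 899 = -2261)
((6 - 1*2)*(-94) + 459)/(-3404 + t) = ((6 - 1*2)*(-94) + 459)/(-3404 - 2261) = ((6 - 2)*(-94) + 459)/(-5665) = (4*(-94) + 459)*(-1/5665) = (-376 + 459)*(-1/5665) = 83*(-1/5665) = -83/5665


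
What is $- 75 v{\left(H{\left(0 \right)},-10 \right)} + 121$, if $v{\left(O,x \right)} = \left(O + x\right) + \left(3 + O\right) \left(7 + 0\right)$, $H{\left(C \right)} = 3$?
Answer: $-2504$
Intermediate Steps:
$v{\left(O,x \right)} = 21 + x + 8 O$ ($v{\left(O,x \right)} = \left(O + x\right) + \left(3 + O\right) 7 = \left(O + x\right) + \left(21 + 7 O\right) = 21 + x + 8 O$)
$- 75 v{\left(H{\left(0 \right)},-10 \right)} + 121 = - 75 \left(21 - 10 + 8 \cdot 3\right) + 121 = - 75 \left(21 - 10 + 24\right) + 121 = \left(-75\right) 35 + 121 = -2625 + 121 = -2504$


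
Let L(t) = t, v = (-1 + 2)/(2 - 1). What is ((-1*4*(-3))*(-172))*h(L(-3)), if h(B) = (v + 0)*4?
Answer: -8256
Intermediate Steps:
v = 1 (v = 1/1 = 1*1 = 1)
h(B) = 4 (h(B) = (1 + 0)*4 = 1*4 = 4)
((-1*4*(-3))*(-172))*h(L(-3)) = ((-1*4*(-3))*(-172))*4 = (-4*(-3)*(-172))*4 = (12*(-172))*4 = -2064*4 = -8256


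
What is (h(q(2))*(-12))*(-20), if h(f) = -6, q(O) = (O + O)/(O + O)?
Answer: -1440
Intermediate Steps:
q(O) = 1 (q(O) = (2*O)/((2*O)) = (2*O)*(1/(2*O)) = 1)
(h(q(2))*(-12))*(-20) = -6*(-12)*(-20) = 72*(-20) = -1440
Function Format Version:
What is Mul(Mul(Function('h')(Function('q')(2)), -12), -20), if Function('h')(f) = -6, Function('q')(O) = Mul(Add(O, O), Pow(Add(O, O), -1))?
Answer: -1440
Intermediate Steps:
Function('q')(O) = 1 (Function('q')(O) = Mul(Mul(2, O), Pow(Mul(2, O), -1)) = Mul(Mul(2, O), Mul(Rational(1, 2), Pow(O, -1))) = 1)
Mul(Mul(Function('h')(Function('q')(2)), -12), -20) = Mul(Mul(-6, -12), -20) = Mul(72, -20) = -1440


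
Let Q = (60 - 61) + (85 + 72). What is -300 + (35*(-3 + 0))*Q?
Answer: -16680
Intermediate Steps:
Q = 156 (Q = -1 + 157 = 156)
-300 + (35*(-3 + 0))*Q = -300 + (35*(-3 + 0))*156 = -300 + (35*(-3))*156 = -300 - 105*156 = -300 - 16380 = -16680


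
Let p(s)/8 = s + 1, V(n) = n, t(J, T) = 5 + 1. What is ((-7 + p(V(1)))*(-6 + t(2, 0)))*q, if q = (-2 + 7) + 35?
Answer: 0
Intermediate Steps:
t(J, T) = 6
p(s) = 8 + 8*s (p(s) = 8*(s + 1) = 8*(1 + s) = 8 + 8*s)
q = 40 (q = 5 + 35 = 40)
((-7 + p(V(1)))*(-6 + t(2, 0)))*q = ((-7 + (8 + 8*1))*(-6 + 6))*40 = ((-7 + (8 + 8))*0)*40 = ((-7 + 16)*0)*40 = (9*0)*40 = 0*40 = 0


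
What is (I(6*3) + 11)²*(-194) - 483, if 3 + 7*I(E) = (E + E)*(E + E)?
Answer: -364142267/49 ≈ -7.4315e+6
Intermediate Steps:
I(E) = -3/7 + 4*E²/7 (I(E) = -3/7 + ((E + E)*(E + E))/7 = -3/7 + ((2*E)*(2*E))/7 = -3/7 + (4*E²)/7 = -3/7 + 4*E²/7)
(I(6*3) + 11)²*(-194) - 483 = ((-3/7 + 4*(6*3)²/7) + 11)²*(-194) - 483 = ((-3/7 + (4/7)*18²) + 11)²*(-194) - 483 = ((-3/7 + (4/7)*324) + 11)²*(-194) - 483 = ((-3/7 + 1296/7) + 11)²*(-194) - 483 = (1293/7 + 11)²*(-194) - 483 = (1370/7)²*(-194) - 483 = (1876900/49)*(-194) - 483 = -364118600/49 - 483 = -364142267/49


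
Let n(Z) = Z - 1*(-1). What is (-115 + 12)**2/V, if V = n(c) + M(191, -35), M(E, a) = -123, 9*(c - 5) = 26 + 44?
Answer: -95481/983 ≈ -97.132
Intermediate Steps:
c = 115/9 (c = 5 + (26 + 44)/9 = 5 + (1/9)*70 = 5 + 70/9 = 115/9 ≈ 12.778)
n(Z) = 1 + Z (n(Z) = Z + 1 = 1 + Z)
V = -983/9 (V = (1 + 115/9) - 123 = 124/9 - 123 = -983/9 ≈ -109.22)
(-115 + 12)**2/V = (-115 + 12)**2/(-983/9) = (-103)**2*(-9/983) = 10609*(-9/983) = -95481/983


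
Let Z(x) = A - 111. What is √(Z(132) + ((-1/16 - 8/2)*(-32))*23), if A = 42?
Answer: √2921 ≈ 54.046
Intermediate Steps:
Z(x) = -69 (Z(x) = 42 - 111 = -69)
√(Z(132) + ((-1/16 - 8/2)*(-32))*23) = √(-69 + ((-1/16 - 8/2)*(-32))*23) = √(-69 + ((-1*1/16 - 8*½)*(-32))*23) = √(-69 + ((-1/16 - 4)*(-32))*23) = √(-69 - 65/16*(-32)*23) = √(-69 + 130*23) = √(-69 + 2990) = √2921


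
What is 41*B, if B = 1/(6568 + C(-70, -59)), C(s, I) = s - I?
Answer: 41/6557 ≈ 0.0062529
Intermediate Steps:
B = 1/6557 (B = 1/(6568 + (-70 - 1*(-59))) = 1/(6568 + (-70 + 59)) = 1/(6568 - 11) = 1/6557 ≈ 0.00015251)
41*B = 41*(1/6557) = 41/6557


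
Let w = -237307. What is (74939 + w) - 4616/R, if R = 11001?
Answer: -1786214984/11001 ≈ -1.6237e+5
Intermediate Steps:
(74939 + w) - 4616/R = (74939 - 237307) - 4616/11001 = -162368 - 4616*1/11001 = -162368 - 4616/11001 = -1786214984/11001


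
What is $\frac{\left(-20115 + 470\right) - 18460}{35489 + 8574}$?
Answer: $- \frac{38105}{44063} \approx -0.86478$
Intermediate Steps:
$\frac{\left(-20115 + 470\right) - 18460}{35489 + 8574} = \frac{-19645 - 18460}{44063} = \left(-38105\right) \frac{1}{44063} = - \frac{38105}{44063}$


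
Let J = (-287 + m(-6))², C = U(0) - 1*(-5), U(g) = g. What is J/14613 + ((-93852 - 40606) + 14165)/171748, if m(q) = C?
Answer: 3966748781/836584508 ≈ 4.7416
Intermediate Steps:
C = 5 (C = 0 - 1*(-5) = 0 + 5 = 5)
m(q) = 5
J = 79524 (J = (-287 + 5)² = (-282)² = 79524)
J/14613 + ((-93852 - 40606) + 14165)/171748 = 79524/14613 + ((-93852 - 40606) + 14165)/171748 = 79524*(1/14613) + (-134458 + 14165)*(1/171748) = 26508/4871 - 120293*1/171748 = 26508/4871 - 120293/171748 = 3966748781/836584508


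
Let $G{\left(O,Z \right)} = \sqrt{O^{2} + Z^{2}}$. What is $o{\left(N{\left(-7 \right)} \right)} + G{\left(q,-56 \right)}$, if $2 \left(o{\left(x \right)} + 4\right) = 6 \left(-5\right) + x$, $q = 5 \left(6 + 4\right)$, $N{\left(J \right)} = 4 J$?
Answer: $-33 + 2 \sqrt{1409} \approx 42.073$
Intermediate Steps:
$q = 50$ ($q = 5 \cdot 10 = 50$)
$o{\left(x \right)} = -19 + \frac{x}{2}$ ($o{\left(x \right)} = -4 + \frac{6 \left(-5\right) + x}{2} = -4 + \frac{-30 + x}{2} = -4 + \left(-15 + \frac{x}{2}\right) = -19 + \frac{x}{2}$)
$o{\left(N{\left(-7 \right)} \right)} + G{\left(q,-56 \right)} = \left(-19 + \frac{4 \left(-7\right)}{2}\right) + \sqrt{50^{2} + \left(-56\right)^{2}} = \left(-19 + \frac{1}{2} \left(-28\right)\right) + \sqrt{2500 + 3136} = \left(-19 - 14\right) + \sqrt{5636} = -33 + 2 \sqrt{1409}$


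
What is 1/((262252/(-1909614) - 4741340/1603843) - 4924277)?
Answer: -1531360523301/7540848140969216975 ≈ -2.0308e-7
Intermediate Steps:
1/((262252/(-1909614) - 4741340/1603843) - 4924277) = 1/((262252*(-1/1909614) - 4741340*1/1603843) - 4924277) = 1/((-131126/954807 - 4741340/1603843) - 4924277) = 1/(-4737370138598/1531360523301 - 4924277) = 1/(-7540848140969216975/1531360523301) = -1531360523301/7540848140969216975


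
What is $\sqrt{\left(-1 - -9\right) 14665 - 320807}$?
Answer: $i \sqrt{203487} \approx 451.1 i$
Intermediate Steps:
$\sqrt{\left(-1 - -9\right) 14665 - 320807} = \sqrt{\left(-1 + 9\right) 14665 - 320807} = \sqrt{8 \cdot 14665 - 320807} = \sqrt{117320 - 320807} = \sqrt{-203487} = i \sqrt{203487}$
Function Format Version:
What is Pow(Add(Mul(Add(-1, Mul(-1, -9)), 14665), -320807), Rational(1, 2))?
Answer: Mul(I, Pow(203487, Rational(1, 2))) ≈ Mul(451.10, I)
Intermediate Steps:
Pow(Add(Mul(Add(-1, Mul(-1, -9)), 14665), -320807), Rational(1, 2)) = Pow(Add(Mul(Add(-1, 9), 14665), -320807), Rational(1, 2)) = Pow(Add(Mul(8, 14665), -320807), Rational(1, 2)) = Pow(Add(117320, -320807), Rational(1, 2)) = Pow(-203487, Rational(1, 2)) = Mul(I, Pow(203487, Rational(1, 2)))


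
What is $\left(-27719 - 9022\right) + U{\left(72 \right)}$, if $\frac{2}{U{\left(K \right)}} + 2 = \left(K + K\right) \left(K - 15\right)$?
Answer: $- \frac{150748322}{4103} \approx -36741.0$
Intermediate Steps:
$U{\left(K \right)} = \frac{2}{-2 + 2 K \left(-15 + K\right)}$ ($U{\left(K \right)} = \frac{2}{-2 + \left(K + K\right) \left(K - 15\right)} = \frac{2}{-2 + 2 K \left(-15 + K\right)}$)
$\left(-27719 - 9022\right) + U{\left(72 \right)} = \left(-27719 - 9022\right) + \frac{1}{-1 + 72^{2} - 1080} = -36741 + \frac{1}{-1 + 5184 - 1080} = -36741 + \frac{1}{4103} = - \frac{150748322}{4103}$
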